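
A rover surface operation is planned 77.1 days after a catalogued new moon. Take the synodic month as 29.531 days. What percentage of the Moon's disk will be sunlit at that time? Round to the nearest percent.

88%

77.1/29.531 = 2.611 lunations, so 2 complete cycles and 18.04 d into the next.
Phase angle: θ = 360°·(18.04 d)/(29.531 d) = 219.9°.
cos 219.9° = (-0.767), so f = (1 − (-0.767))/2 = 0.884, so 88%.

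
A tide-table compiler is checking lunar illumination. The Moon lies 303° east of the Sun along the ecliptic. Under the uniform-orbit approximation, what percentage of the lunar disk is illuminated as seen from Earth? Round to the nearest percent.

23%

cos 303° = 0.545, so f = (1 − 0.545)/2 = 0.228, i.e. 23%.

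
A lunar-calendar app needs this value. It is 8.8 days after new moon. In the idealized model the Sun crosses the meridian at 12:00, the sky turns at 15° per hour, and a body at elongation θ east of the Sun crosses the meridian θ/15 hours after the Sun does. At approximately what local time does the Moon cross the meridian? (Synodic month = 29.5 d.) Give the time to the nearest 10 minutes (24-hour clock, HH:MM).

19:10

The Moon has covered 8.8/29.5 of its cycle, so θ ≈ 360° × 8.8/29.5 = 107.4°.
Delay after the Sun = 107.4° / (15°/h) ≈ 7.16 h.
12:00 + 7.159 h ≈ 19:10 → 19:10 to the nearest ten minutes.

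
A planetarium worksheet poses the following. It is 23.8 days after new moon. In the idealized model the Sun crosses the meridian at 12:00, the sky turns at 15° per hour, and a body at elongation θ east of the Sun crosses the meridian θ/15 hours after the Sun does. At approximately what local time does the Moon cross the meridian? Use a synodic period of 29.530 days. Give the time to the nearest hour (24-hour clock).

Phase angle: θ = 360°·(23.8 d)/(29.530 d) = 290.1°.
The Moon trails the Sun by θ/15 = 290.1/15 ≈ 19.34 hours.
12:00 + 19.34 h ≈ 07:21 → 07:00 to the nearest hour.

07:00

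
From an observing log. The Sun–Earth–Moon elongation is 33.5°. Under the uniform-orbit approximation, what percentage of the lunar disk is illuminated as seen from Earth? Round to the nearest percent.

f = (1 − cos 33.5°)/2 = (1 − 0.834)/2 ≈ 0.083, i.e. 8%.

8%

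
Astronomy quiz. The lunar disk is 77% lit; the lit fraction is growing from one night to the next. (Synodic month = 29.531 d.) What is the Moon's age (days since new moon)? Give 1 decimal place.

Invert f = (1 − cos θ)/2 to get cos θ = 1 − 2(0.77) = -0.540, hence θ₀ = arccos -0.540 = 122.7°.
Before full moon the principal value applies: θ = 122.7°.
At 360°/29.531 d per day, 122.7° corresponds to 10.06 days.

10.1 days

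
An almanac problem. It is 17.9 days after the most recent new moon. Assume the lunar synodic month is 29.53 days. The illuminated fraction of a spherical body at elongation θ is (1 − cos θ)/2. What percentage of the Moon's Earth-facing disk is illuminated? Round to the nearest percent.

89%

The Moon has covered 17.9/29.53 of its cycle, so θ ≈ 360° × 17.9/29.53 = 218.2°.
cos 218.2° = (-0.786), so f = (1 − (-0.786))/2 = 0.893, so 89%.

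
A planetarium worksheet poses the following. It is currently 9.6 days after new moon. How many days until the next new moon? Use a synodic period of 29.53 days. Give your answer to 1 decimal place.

One full lunation from the last new moon is 29.53 d; remaining = 29.53 − 9.6 = 19.930 d.

19.9 days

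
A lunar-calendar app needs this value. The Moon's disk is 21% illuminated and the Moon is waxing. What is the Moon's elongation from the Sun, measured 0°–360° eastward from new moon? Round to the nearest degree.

From f = (1 − cos θ)/2: cos θ = 1 − 2×0.21 = 0.580; arccos → 54.5°.
The Moon is waxing (0°–180°), so θ = 54.5° directly.

55°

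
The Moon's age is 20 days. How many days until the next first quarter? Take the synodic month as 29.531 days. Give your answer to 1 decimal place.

First quarter occurs at elongation 90°, i.e. at age 29.531 × 90/360 = 7.383 d.
This lunation's first quarter (7.383 d) has passed, so add one period: 36.914 − 20 = 16.914 days.

16.9 days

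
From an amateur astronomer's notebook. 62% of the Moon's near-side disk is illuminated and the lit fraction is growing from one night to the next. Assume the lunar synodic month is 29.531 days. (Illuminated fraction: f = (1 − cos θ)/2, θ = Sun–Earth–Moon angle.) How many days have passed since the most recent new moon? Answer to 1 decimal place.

From f = (1 − cos θ)/2: cos θ = 1 − 2×0.62 = -0.240; arccos → 103.9°.
Before full moon the principal value applies: θ = 103.9°.
Age = 29.531 × 103.9°/360° ≈ 8.52 days.

8.5 days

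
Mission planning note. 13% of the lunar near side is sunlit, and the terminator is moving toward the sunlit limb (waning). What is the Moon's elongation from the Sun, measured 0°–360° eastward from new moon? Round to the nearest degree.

From f = (1 − cos θ)/2: cos θ = 1 − 2×0.13 = 0.740; arccos → 42.3°.
Waning ⇒ past full, so θ = 360° − 42.3° = 317.7°.

318°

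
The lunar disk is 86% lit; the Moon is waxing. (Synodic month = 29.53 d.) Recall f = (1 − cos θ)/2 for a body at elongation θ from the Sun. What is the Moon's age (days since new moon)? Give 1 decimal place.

cos θ = 1 − 2f = -0.720, giving a principal value of 136.1°.
Before full moon the principal value applies: θ = 136.1°.
At 360°/29.53 d per day, 136.1° corresponds to 11.16 days.

11.2 days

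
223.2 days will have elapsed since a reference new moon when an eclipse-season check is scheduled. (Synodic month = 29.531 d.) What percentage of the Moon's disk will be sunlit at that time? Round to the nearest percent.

Reduce mod P: 223.2 − 7×29.531 = 16.48 d into the current lunation.
Elongation θ = 360° × 16.48/29.531 ≈ 200.9°.
Illuminated fraction = (1 − cos 200.9°)/2 = (1 − (-0.934))/2 ≈ 0.967, so 97%.

97%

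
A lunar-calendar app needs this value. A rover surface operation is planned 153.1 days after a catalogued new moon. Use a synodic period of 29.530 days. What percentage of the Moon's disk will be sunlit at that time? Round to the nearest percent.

153.1/29.530 = 5.185 lunations, so 5 complete cycles and 5.45 d into the next.
The Moon has covered 5.45/29.530 of its cycle, so θ ≈ 360° × 5.45/29.530 = 66.4°.
With cos θ = 0.400, the lit fraction is (1 − 0.400)/2 ≈ 0.300, so 30%.

30%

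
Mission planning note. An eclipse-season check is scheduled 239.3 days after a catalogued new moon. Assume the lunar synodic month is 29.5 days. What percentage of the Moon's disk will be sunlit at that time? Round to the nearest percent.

Reduce mod P: 239.3 − 8×29.5 = 3.30 d into the current lunation.
The Moon has covered 3.30/29.5 of its cycle, so θ ≈ 360° × 3.30/29.5 = 40.3°.
cos 40.3° = 0.763, so f = (1 − 0.763)/2 = 0.119, so 12%.

12%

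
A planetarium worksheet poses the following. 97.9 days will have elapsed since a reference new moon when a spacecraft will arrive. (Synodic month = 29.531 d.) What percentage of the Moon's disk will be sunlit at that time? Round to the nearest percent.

70%

Reduce mod P: 97.9 − 3×29.531 = 9.31 d into the current lunation.
Elongation θ = 360° × 9.31/29.531 ≈ 113.5°.
Illuminated fraction = (1 − cos 113.5°)/2 = (1 − (-0.398))/2 ≈ 0.699, so 70%.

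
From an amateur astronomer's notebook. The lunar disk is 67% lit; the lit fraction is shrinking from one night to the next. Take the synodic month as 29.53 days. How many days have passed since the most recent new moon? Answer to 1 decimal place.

20.5 days

cos θ = 1 − 2f = -0.340, giving a principal value of 109.9°.
A waning Moon lies in 180°–360°, so θ = 360° − 109.9° = 250.1°.
At 360°/29.53 d per day, 250.1° corresponds to 20.52 days.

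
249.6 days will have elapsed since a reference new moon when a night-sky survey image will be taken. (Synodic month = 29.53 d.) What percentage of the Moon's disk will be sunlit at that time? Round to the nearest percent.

249.6 d spans 8 complete synodic months (8 × 29.53 = 236.24 d) plus 13.36 d.
Elongation θ = 360° × 13.36/29.53 ≈ 162.9°.
cos 162.9° = (-0.956), so f = (1 − (-0.956))/2 = 0.978, so 98%.

98%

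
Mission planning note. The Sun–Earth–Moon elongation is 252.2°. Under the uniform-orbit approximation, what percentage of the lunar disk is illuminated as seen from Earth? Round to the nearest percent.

65%

f = (1 − cos 252.2°)/2 = (1 − (-0.306))/2 ≈ 0.653, i.e. 65%.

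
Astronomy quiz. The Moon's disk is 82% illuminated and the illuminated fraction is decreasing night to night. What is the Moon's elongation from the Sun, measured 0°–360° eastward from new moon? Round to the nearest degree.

cos θ = 1 − 2f = -0.640, giving a principal value of 129.8°.
Waning ⇒ past full, so θ = 360° − 129.8° = 230.2°.

230°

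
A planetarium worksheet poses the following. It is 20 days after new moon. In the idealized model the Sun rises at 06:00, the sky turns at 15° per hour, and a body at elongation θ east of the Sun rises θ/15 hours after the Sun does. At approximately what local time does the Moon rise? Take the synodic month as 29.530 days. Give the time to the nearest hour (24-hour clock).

Elongation θ = 360° × 20/29.530 ≈ 243.8°.
The Moon trails the Sun by θ/15 = 243.8/15 ≈ 16.25 hours.
06:00 + 16.25 h ≈ 22:15 → 22:00 to the nearest hour.

22:00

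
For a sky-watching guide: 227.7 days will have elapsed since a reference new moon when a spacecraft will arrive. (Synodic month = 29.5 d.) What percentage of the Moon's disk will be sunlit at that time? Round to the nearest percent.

227.7 d spans 7 complete synodic months (7 × 29.5 = 206.50 d) plus 21.20 d.
Elongation θ = 360° × 21.20/29.5 ≈ 258.7°.
cos 258.7° = (-0.196), so f = (1 − (-0.196))/2 = 0.598, so 60%.

60%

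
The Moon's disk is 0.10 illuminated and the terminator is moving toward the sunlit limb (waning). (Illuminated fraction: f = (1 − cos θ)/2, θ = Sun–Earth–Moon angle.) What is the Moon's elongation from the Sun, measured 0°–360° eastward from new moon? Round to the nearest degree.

323°

Invert f = (1 − cos θ)/2 to get cos θ = 1 − 2(0.10) = 0.800, hence θ₀ = arccos 0.800 = 36.9°.
Since the Moon is past full (waning), take the reflex angle: θ = 360° − 36.9° = 323.1°.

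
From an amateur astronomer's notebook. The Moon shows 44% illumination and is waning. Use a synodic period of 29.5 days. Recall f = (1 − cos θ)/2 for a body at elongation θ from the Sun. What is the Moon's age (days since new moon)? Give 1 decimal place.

Invert f = (1 − cos θ)/2 to get cos θ = 1 − 2(0.44) = 0.120, hence θ₀ = arccos 0.120 = 83.1°.
Waning ⇒ past full, so θ = 360° − 83.1° = 276.9°.
Age = 29.5 × 276.9°/360° ≈ 22.69 days.

22.7 days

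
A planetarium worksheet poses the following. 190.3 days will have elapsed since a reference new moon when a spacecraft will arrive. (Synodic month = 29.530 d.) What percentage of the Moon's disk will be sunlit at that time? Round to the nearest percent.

97%

Reduce mod P: 190.3 − 6×29.530 = 13.12 d into the current lunation.
Elongation θ = 360° × 13.12/29.530 ≈ 159.9°.
Illuminated fraction = (1 − cos 159.9°)/2 = (1 − (-0.939))/2 ≈ 0.970, so 97%.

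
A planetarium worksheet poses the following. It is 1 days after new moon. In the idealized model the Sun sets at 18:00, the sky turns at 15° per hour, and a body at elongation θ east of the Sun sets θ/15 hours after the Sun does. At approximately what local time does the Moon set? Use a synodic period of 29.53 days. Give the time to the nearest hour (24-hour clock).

Elongation θ = 360° × 1/29.53 ≈ 12.2°.
At 15° of sky rotation per hour, 12.2° corresponds to a 0.81 h lag.
18:00 + 0.81 h ≈ 18:49 → 19:00 to the nearest hour.

19:00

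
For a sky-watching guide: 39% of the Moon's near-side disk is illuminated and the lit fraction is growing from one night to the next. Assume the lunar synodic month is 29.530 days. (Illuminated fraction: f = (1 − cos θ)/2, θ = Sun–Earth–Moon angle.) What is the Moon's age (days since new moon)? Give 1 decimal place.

6.3 days

cos θ = 1 − 2f = 0.220, giving a principal value of 77.3°.
Before full moon the principal value applies: θ = 77.3°.
That fraction of the synodic month is 77.3/360 × 29.530 d ≈ 6.34 d.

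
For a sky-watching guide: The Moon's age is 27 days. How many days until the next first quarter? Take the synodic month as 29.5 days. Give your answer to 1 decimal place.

First quarter occurs at elongation 90°, i.e. at age 29.5 × 90/360 = 7.375 d.
Already past this cycle's first quarter; the next is at 7.375 + 29.5 = 36.875 d, so 36.875 − 27 = 9.875 days.

9.9 days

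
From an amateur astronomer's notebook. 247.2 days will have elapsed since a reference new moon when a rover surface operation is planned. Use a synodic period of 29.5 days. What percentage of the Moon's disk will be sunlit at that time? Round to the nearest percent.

86%

247.2 d spans 8 complete synodic months (8 × 29.5 = 236.00 d) plus 11.20 d.
The Moon has covered 11.20/29.5 of its cycle, so θ ≈ 360° × 11.20/29.5 = 136.7°.
cos 136.7° = (-0.728), so f = (1 − (-0.728))/2 = 0.864, so 86%.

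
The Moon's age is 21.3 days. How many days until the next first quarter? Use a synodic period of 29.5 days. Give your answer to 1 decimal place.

15.6 days

First quarter is 0.25 of the way through the cycle: age 0.25 × 29.5 = 7.375 d.
This lunation's first quarter (7.375 d) has passed, so add one period: 36.875 − 21.3 = 15.575 days.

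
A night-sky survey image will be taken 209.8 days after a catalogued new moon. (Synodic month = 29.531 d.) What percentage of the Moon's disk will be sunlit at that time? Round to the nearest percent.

Reduce mod P: 209.8 − 7×29.531 = 3.08 d into the current lunation.
Phase angle: θ = 360°·(3.08 d)/(29.531 d) = 37.6°.
Illuminated fraction = (1 − cos 37.6°)/2 = (1 − 0.792)/2 ≈ 0.104, so 10%.

10%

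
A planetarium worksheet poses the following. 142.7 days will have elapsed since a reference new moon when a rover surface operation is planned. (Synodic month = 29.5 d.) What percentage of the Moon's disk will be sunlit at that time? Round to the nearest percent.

Reduce mod P: 142.7 − 4×29.5 = 24.70 d into the current lunation.
Phase angle: θ = 360°·(24.70 d)/(29.5 d) = 301.4°.
With cos θ = 0.521, the lit fraction is (1 − 0.521)/2 ≈ 0.239, so 24%.

24%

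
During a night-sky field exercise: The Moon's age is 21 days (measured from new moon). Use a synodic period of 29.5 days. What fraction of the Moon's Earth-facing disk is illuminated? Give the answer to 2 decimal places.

0.62

The Moon has covered 21/29.5 of its cycle, so θ ≈ 360° × 21/29.5 = 256.3°.
With cos θ = (-0.237), the lit fraction is (1 − (-0.237))/2 ≈ 0.619.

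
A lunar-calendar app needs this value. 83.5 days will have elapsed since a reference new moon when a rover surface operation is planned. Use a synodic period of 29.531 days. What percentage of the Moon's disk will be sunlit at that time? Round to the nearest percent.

27%

83.5 d spans 2 complete synodic months (2 × 29.531 = 59.06 d) plus 24.44 d.
Elongation θ = 360° × 24.44/29.531 ≈ 297.9°.
With cos θ = 0.468, the lit fraction is (1 − 0.468)/2 ≈ 0.266, so 27%.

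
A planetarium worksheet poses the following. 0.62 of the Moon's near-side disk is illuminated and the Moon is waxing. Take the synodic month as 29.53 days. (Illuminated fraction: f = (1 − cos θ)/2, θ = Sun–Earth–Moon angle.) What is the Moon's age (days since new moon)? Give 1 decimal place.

Invert f = (1 − cos θ)/2 to get cos θ = 1 − 2(0.62) = -0.240, hence θ₀ = arccos -0.240 = 103.9°.
Waxing ⇒ before full, so θ = 103.9°.
That fraction of the synodic month is 103.9/360 × 29.53 d ≈ 8.52 d.

8.5 days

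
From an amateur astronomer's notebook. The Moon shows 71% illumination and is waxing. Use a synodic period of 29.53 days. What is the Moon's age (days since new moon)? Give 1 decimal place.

From f = (1 − cos θ)/2: cos θ = 1 − 2×0.71 = -0.420; arccos → 114.8°.
The Moon is waxing (0°–180°), so θ = 114.8° directly.
At 360°/29.53 d per day, 114.8° corresponds to 9.42 days.

9.4 days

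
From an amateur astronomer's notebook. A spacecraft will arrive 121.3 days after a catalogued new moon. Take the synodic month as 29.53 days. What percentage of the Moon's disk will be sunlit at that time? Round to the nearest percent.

121.3 d spans 4 complete synodic months (4 × 29.53 = 118.12 d) plus 3.18 d.
Phase angle: θ = 360°·(3.18 d)/(29.53 d) = 38.8°.
With cos θ = 0.780, the lit fraction is (1 − 0.780)/2 ≈ 0.110, so 11%.

11%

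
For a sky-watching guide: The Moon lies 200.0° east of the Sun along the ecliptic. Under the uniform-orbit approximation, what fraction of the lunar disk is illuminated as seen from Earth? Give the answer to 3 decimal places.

Half-versine of 200.0°: (1 − (-0.940))/2 = 0.970.

0.970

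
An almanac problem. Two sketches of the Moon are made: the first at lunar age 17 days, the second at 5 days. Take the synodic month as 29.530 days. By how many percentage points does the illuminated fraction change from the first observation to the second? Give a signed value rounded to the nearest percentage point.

-69 percentage points

First observation: θ = 360°·17/29.530 = 207.2°, so f = 0.945.
Second observation: θ = 61.0°, f = 0.257.
Δf = 0.257 − 0.945 = -0.687, i.e. -69 pp.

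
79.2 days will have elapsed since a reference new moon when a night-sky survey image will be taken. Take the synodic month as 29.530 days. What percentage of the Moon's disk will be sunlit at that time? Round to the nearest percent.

Reduce mod P: 79.2 − 2×29.530 = 20.14 d into the current lunation.
Elongation θ = 360° × 20.14/29.530 ≈ 245.5°.
cos 245.5° = (-0.414), so f = (1 − (-0.414))/2 = 0.707, so 71%.

71%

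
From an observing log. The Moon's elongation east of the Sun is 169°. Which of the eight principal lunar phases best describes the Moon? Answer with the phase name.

The full moon sector spans roughly 158°–202°; 169° falls inside it.

full moon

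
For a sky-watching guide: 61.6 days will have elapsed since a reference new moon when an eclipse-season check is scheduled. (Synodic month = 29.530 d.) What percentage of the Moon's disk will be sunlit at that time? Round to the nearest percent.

7%

Reduce mod P: 61.6 − 2×29.530 = 2.54 d into the current lunation.
The Moon has covered 2.54/29.530 of its cycle, so θ ≈ 360° × 2.54/29.530 = 31.0°.
With cos θ = 0.857, the lit fraction is (1 − 0.857)/2 ≈ 0.071, so 7%.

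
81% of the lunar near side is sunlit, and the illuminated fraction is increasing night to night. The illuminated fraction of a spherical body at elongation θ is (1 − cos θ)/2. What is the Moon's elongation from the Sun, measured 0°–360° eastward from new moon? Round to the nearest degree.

128°

cos θ = 1 − 2f = -0.620, giving a principal value of 128.3°.
Waxing ⇒ before full, so θ = 128.3°.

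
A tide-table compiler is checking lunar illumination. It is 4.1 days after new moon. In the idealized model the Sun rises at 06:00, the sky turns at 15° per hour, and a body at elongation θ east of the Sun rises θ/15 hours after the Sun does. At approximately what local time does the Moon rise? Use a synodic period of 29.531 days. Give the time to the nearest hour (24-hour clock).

09:00

Phase angle: θ = 360°·(4.1 d)/(29.531 d) = 50.0°.
Delay after the Sun = 50.0° / (15°/h) ≈ 3.33 h.
06:00 + 3.33 h ≈ 09:20 → 09:00 to the nearest hour.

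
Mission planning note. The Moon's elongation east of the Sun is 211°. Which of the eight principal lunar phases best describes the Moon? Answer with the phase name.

211° lies in the waning gibbous sector of the 8-phase cycle.

waning gibbous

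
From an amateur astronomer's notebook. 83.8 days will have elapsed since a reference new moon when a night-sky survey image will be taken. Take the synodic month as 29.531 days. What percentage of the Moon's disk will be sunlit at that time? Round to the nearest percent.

83.8/29.531 = 2.838 lunations, so 2 complete cycles and 24.74 d into the next.
Elongation θ = 360° × 24.74/29.531 ≈ 301.6°.
With cos θ = 0.524, the lit fraction is (1 − 0.524)/2 ≈ 0.238, so 24%.

24%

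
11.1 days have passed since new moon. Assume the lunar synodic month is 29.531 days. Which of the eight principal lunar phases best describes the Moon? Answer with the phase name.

θ ≈ 360° × 11.1/29.531 = 135°, which falls in the waxing gibbous sector.

waxing gibbous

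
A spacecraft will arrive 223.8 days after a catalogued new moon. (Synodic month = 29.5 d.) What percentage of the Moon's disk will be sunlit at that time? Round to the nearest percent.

Reduce mod P: 223.8 − 7×29.5 = 17.30 d into the current lunation.
Phase angle: θ = 360°·(17.30 d)/(29.5 d) = 211.1°.
Illuminated fraction = (1 − cos 211.1°)/2 = (1 − (-0.856))/2 ≈ 0.928, so 93%.

93%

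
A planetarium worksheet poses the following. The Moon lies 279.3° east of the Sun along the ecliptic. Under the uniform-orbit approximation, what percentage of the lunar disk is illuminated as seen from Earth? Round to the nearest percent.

42%

cos 279.3° = 0.162, so f = (1 − 0.162)/2 = 0.419, i.e. 42%.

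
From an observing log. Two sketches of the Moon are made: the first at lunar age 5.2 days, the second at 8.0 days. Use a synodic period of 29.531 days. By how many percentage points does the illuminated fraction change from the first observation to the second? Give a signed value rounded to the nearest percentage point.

First observation: θ = 360°·5.2/29.531 = 63.4°, so f = 0.276.
Second observation: θ = 97.5°, f = 0.565.
Δf = 0.565 − 0.276 = +0.289, i.e. +29 pp.

+29 percentage points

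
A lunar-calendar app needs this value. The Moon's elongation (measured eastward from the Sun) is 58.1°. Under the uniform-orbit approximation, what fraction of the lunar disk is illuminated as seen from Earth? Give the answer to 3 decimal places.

0.236

f = (1 − cos 58.1°)/2 = (1 − 0.528)/2 ≈ 0.236.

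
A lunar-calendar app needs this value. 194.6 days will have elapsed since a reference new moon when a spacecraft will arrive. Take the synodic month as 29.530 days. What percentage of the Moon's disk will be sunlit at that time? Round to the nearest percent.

92%

194.6/29.530 = 6.590 lunations, so 6 complete cycles and 17.42 d into the next.
The Moon has covered 17.42/29.530 of its cycle, so θ ≈ 360° × 17.42/29.530 = 212.4°.
cos 212.4° = (-0.845), so f = (1 − (-0.845))/2 = 0.922, so 92%.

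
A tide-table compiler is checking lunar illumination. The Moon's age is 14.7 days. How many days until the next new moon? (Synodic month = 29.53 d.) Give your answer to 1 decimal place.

One full lunation from the last new moon is 29.53 d; remaining = 29.53 − 14.7 = 14.830 d.

14.8 days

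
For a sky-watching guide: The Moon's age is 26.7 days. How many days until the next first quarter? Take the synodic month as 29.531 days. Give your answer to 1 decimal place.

10.2 days

First quarter is 0.25 of the way through the cycle: age 0.25 × 29.531 = 7.383 d.
This lunation's first quarter (7.383 d) has passed, so add one period: 36.914 − 26.7 = 10.214 days.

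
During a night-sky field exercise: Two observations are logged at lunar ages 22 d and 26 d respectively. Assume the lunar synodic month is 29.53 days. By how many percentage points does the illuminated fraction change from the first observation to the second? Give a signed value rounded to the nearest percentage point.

θ₁ = 360° × 22/29.53 = 268.2°, f₁ = (1 − cos θ₁)/2 = 0.516.
θ₂ = 360° × 26/29.53 = 317.0°, f₂ = (1 − cos θ₂)/2 = 0.135.
Change = f₂ − f₁ = -0.381 → -38 percentage points.

-38 percentage points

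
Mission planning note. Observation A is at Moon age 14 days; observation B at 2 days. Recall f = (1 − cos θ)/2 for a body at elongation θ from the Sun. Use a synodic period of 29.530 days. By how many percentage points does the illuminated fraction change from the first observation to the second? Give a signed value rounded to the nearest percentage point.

θ₁ = 360° × 14/29.530 = 170.7°, f₁ = (1 − cos θ₁)/2 = 0.993.
θ₂ = 360° × 2/29.530 = 24.4°, f₂ = (1 − cos θ₂)/2 = 0.045.
Change = f₂ − f₁ = -0.949 → -95 percentage points.

-95 pp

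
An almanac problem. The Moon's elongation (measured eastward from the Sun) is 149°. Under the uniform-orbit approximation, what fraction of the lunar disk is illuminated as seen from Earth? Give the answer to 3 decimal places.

Half-versine of 149°: (1 − (-0.857))/2 = 0.929.

0.929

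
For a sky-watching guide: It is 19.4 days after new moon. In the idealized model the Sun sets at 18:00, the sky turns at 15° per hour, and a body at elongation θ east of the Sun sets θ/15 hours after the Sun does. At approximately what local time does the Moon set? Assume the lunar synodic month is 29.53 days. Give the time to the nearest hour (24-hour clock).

10:00

Elongation θ = 360° × 19.4/29.53 ≈ 236.5°.
Delay after the Sun = 236.5° / (15°/h) ≈ 15.77 h.
18:00 + 15.77 h ≈ 09:46 → 10:00 to the nearest hour.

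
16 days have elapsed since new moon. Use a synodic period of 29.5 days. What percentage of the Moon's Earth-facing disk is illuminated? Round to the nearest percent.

98%

The Moon has covered 16/29.5 of its cycle, so θ ≈ 360° × 16/29.5 = 195.3°.
cos 195.3° = (-0.965), so f = (1 − (-0.965))/2 = 0.982, so 98%.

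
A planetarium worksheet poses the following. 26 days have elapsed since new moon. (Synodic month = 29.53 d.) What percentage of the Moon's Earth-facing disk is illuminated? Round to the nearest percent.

13%

The Moon has covered 26/29.53 of its cycle, so θ ≈ 360° × 26/29.53 = 317.0°.
cos 317.0° = 0.731, so f = (1 − 0.731)/2 = 0.135, so 13%.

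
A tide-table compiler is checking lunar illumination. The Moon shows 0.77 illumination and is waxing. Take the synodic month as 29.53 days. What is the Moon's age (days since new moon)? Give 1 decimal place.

10.1 days

From f = (1 − cos θ)/2: cos θ = 1 − 2×0.77 = -0.540; arccos → 122.7°.
Before full moon the principal value applies: θ = 122.7°.
That fraction of the synodic month is 122.7/360 × 29.53 d ≈ 10.06 d.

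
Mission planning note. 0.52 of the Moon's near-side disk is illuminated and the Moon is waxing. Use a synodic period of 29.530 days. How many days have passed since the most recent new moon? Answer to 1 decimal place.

From f = (1 − cos θ)/2: cos θ = 1 − 2×0.52 = -0.040; arccos → 92.3°.
Before full moon the principal value applies: θ = 92.3°.
At 360°/29.530 d per day, 92.3° corresponds to 7.57 days.

7.6 days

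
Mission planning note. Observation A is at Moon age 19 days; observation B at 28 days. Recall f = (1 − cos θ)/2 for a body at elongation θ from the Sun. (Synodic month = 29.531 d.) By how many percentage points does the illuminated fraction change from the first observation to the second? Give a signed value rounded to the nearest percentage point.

-78 pp

First observation: θ = 360°·19/29.531 = 231.6°, so f = 0.810.
Second observation: θ = 341.3°, f = 0.026.
Δf = 0.026 − 0.810 = -0.784, i.e. -78 pp.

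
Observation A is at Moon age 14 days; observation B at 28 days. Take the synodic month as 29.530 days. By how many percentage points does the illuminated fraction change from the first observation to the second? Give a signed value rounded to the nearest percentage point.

-97 percentage points

θ₁ = 360° × 14/29.530 = 170.7°, f₁ = (1 − cos θ₁)/2 = 0.993.
θ₂ = 360° × 28/29.530 = 341.3°, f₂ = (1 − cos θ₂)/2 = 0.026.
Change = f₂ − f₁ = -0.967 → -97 percentage points.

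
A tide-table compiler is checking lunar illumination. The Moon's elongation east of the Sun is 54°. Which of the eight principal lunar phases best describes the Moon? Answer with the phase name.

54° lies in the waxing crescent sector of the 8-phase cycle.

waxing crescent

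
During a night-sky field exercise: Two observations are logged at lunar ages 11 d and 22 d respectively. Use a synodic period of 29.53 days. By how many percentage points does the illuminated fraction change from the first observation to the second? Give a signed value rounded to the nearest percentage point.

θ₁ = 360° × 11/29.53 = 134.1°, f₁ = (1 − cos θ₁)/2 = 0.848.
θ₂ = 360° × 22/29.53 = 268.2°, f₂ = (1 − cos θ₂)/2 = 0.516.
Change = f₂ − f₁ = -0.332 → -33 percentage points.

-33 percentage points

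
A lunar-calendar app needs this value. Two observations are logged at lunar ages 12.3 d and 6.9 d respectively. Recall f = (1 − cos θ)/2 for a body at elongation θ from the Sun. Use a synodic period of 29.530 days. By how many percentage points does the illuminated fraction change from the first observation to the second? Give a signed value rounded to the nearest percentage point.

-48 pp

θ₁ = 360° × 12.3/29.530 = 149.9°, f₁ = (1 − cos θ₁)/2 = 0.933.
θ₂ = 360° × 6.9/29.530 = 84.1°, f₂ = (1 − cos θ₂)/2 = 0.449.
Change = f₂ − f₁ = -0.484 → -48 percentage points.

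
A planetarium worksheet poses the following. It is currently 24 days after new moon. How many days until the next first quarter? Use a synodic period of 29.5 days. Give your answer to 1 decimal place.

12.9 days

First quarter occurs at elongation 90°, i.e. at age 29.5 × 90/360 = 7.375 d.
This lunation's first quarter (7.375 d) has passed, so add one period: 36.875 − 24 = 12.875 days.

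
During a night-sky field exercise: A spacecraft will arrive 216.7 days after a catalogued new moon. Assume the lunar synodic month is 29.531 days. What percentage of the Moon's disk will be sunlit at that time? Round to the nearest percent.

Reduce mod P: 216.7 − 7×29.531 = 9.98 d into the current lunation.
Elongation θ = 360° × 9.98/29.531 ≈ 121.7°.
With cos θ = (-0.525), the lit fraction is (1 − (-0.525))/2 ≈ 0.763, so 76%.

76%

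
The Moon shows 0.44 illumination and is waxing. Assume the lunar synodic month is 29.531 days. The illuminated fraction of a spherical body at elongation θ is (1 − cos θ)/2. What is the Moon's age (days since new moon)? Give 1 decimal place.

Invert f = (1 − cos θ)/2 to get cos θ = 1 − 2(0.44) = 0.120, hence θ₀ = arccos 0.120 = 83.1°.
The Moon is waxing (0°–180°), so θ = 83.1° directly.
That fraction of the synodic month is 83.1/360 × 29.531 d ≈ 6.82 d.

6.8 days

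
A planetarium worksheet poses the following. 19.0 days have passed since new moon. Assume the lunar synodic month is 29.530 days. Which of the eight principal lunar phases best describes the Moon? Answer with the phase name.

At 19.0/29.530 of the cycle, θ ≈ 232° — the waning gibbous range.

waning gibbous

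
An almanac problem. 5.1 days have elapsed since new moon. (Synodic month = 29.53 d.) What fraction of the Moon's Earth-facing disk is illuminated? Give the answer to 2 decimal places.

The Moon has covered 5.1/29.53 of its cycle, so θ ≈ 360° × 5.1/29.53 = 62.2°.
With cos θ = 0.467, the lit fraction is (1 − 0.467)/2 ≈ 0.267.

0.27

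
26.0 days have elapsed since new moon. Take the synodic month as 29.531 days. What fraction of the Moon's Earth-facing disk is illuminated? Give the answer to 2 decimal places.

0.13

Phase angle: θ = 360°·(26.0 d)/(29.531 d) = 317.0°.
Illuminated fraction = (1 − cos 317.0°)/2 = (1 − 0.731)/2 ≈ 0.135.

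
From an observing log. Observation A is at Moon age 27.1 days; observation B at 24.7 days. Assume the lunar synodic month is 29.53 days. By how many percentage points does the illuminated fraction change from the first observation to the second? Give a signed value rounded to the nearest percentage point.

First observation: θ = 360°·27.1/29.53 = 330.4°, so f = 0.065.
Second observation: θ = 301.1°, f = 0.242.
Δf = 0.242 − 0.065 = +0.176, i.e. +18 pp.

+18 pp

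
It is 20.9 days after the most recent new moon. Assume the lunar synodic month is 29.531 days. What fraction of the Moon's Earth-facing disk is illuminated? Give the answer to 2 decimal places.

0.63

The Moon has covered 20.9/29.531 of its cycle, so θ ≈ 360° × 20.9/29.531 = 254.8°.
With cos θ = (-0.262), the lit fraction is (1 − (-0.262))/2 ≈ 0.631.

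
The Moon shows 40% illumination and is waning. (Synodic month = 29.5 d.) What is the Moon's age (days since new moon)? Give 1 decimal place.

23.1 days

From f = (1 − cos θ)/2: cos θ = 1 − 2×0.40 = 0.200; arccos → 78.5°.
Since the Moon is past full (waning), take the reflex angle: θ = 360° − 78.5° = 281.5°.
Age = 29.5 × 281.5°/360° ≈ 23.07 days.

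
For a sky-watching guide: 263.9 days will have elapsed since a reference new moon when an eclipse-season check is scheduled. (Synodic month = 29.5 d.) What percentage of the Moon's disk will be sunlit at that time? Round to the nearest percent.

Reduce mod P: 263.9 − 8×29.5 = 27.90 d into the current lunation.
The Moon has covered 27.90/29.5 of its cycle, so θ ≈ 360° × 27.90/29.5 = 340.5°.
cos 340.5° = 0.942, so f = (1 − 0.942)/2 = 0.029, so 3%.

3%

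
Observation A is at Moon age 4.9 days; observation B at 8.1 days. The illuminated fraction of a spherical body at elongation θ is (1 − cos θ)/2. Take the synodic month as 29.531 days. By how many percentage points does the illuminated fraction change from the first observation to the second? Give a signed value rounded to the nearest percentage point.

θ₁ = 360° × 4.9/29.531 = 59.7°, f₁ = (1 − cos θ₁)/2 = 0.248.
θ₂ = 360° × 8.1/29.531 = 98.7°, f₂ = (1 − cos θ₂)/2 = 0.576.
Change = f₂ − f₁ = +0.328 → +33 percentage points.

+33 percentage points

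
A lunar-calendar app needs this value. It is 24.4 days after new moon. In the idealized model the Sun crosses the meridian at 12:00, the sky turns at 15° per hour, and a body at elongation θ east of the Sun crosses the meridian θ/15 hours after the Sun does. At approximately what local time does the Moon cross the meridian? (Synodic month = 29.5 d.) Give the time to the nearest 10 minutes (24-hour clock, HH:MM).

Phase angle: θ = 360°·(24.4 d)/(29.5 d) = 297.8°.
At 15° of sky rotation per hour, 297.8° corresponds to a 19.85 h lag.
12:00 + 19.851 h ≈ 07:51 → 07:50 to the nearest ten minutes.

07:50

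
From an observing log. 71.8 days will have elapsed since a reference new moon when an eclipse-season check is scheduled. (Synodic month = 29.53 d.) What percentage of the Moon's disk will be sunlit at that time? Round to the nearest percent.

95%

71.8 d spans 2 complete synodic months (2 × 29.53 = 59.06 d) plus 12.74 d.
The Moon has covered 12.74/29.53 of its cycle, so θ ≈ 360° × 12.74/29.53 = 155.3°.
cos 155.3° = (-0.909), so f = (1 − (-0.909))/2 = 0.954, so 95%.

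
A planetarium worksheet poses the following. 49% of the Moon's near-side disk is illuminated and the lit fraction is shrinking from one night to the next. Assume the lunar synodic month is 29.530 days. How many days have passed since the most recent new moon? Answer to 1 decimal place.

22.2 days

Invert f = (1 − cos θ)/2 to get cos θ = 1 − 2(0.49) = 0.020, hence θ₀ = arccos 0.020 = 88.9°.
Waning ⇒ past full, so θ = 360° − 88.9° = 271.1°.
That fraction of the synodic month is 271.1/360 × 29.530 d ≈ 22.24 d.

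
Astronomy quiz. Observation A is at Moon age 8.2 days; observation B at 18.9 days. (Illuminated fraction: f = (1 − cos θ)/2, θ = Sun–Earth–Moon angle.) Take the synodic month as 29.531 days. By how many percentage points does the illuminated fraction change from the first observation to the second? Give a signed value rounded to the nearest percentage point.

First observation: θ = 360°·8.2/29.531 = 100.0°, so f = 0.587.
Second observation: θ = 230.4°, f = 0.819.
Δf = 0.819 − 0.587 = +0.232, i.e. +23 pp.

+23 pp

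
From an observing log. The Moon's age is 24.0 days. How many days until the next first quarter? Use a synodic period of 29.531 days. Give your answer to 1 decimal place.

12.9 days

First quarter occurs at elongation 90°, i.e. at age 29.531 × 90/360 = 7.383 d.
This lunation's first quarter (7.383 d) has passed, so add one period: 36.914 − 24.0 = 12.914 days.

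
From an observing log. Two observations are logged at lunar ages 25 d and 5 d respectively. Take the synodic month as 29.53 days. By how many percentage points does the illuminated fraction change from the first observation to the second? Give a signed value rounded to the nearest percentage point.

θ₁ = 360° × 25/29.53 = 304.8°, f₁ = (1 − cos θ₁)/2 = 0.215.
θ₂ = 360° × 5/29.53 = 61.0°, f₂ = (1 − cos θ₂)/2 = 0.257.
Change = f₂ − f₁ = +0.042 → +4 percentage points.

+4 pp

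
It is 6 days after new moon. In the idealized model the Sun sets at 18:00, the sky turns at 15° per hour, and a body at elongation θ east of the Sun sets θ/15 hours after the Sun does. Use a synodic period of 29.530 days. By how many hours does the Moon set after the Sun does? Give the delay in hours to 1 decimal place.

4.9 h

Phase angle: θ = 360°·(6 d)/(29.530 d) = 73.1°.
Delay after the Sun = 73.1° / (15°/h) ≈ 4.88 h.
So the Moon sets 4.88 h after the Sun.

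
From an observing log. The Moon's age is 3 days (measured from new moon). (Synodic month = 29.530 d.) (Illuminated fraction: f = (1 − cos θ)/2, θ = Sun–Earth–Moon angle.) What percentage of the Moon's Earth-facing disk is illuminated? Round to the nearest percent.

Elongation θ = 360° × 3/29.530 ≈ 36.6°.
cos 36.6° = 0.803, so f = (1 − 0.803)/2 = 0.098, so 10%.

10%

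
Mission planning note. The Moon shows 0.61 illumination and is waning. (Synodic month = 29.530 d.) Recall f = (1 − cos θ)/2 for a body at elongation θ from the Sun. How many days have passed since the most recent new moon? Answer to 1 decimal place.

From f = (1 − cos θ)/2: cos θ = 1 − 2×0.61 = -0.220; arccos → 102.7°.
Since the Moon is past full (waning), take the reflex angle: θ = 360° − 102.7° = 257.3°.
That fraction of the synodic month is 257.3/360 × 29.530 d ≈ 21.11 d.

21.1 days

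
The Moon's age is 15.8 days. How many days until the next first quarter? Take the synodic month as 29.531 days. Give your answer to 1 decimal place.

First quarter is 0.25 of the way through the cycle: age 0.25 × 29.531 = 7.383 d.
Already past this cycle's first quarter; the next is at 7.383 + 29.531 = 36.914 d, so 36.914 − 15.8 = 21.114 days.

21.1 days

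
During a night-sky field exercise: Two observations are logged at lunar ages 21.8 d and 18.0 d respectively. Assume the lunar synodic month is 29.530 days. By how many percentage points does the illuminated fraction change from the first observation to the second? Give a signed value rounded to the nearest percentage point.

+35 percentage points

First observation: θ = 360°·21.8/29.530 = 265.8°, so f = 0.537.
Second observation: θ = 219.4°, f = 0.886.
Δf = 0.886 − 0.537 = +0.349, i.e. +35 pp.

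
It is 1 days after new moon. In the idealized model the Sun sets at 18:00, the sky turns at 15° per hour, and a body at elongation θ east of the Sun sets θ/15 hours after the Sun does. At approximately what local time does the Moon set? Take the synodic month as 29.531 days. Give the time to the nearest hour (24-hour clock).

19:00

The Moon has covered 1/29.531 of its cycle, so θ ≈ 360° × 1/29.531 = 12.2°.
At 15° of sky rotation per hour, 12.2° corresponds to a 0.81 h lag.
18:00 + 0.81 h ≈ 18:49 → 19:00 to the nearest hour.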